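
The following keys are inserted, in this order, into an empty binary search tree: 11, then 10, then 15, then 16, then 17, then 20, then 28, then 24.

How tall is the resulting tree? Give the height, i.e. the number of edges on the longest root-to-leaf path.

Resulting structure (node: left, right):
  11: L=10, R=15
  10: L=–, R=–
  15: L=–, R=16
  16: L=–, R=17
  17: L=–, R=20
  20: L=–, R=28
  28: L=24, R=–
  24: L=–, R=–

The deepest node is 24 at depth 6.

6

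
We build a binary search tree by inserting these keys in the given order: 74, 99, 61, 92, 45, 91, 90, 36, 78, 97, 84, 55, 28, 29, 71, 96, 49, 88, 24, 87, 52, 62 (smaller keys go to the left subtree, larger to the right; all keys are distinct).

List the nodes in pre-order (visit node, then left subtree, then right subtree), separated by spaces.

74 61 45 36 28 24 29 55 49 52 71 62 99 92 91 90 78 84 88 87 97 96

74: root
99: right child of 74 (depth 1)
61: left child of 74 (depth 1)
92: left child of 99 (depth 2)
45: left child of 61 (depth 2)
91: left child of 92 (depth 3)
90: left child of 91 (depth 4)
36: left child of 45 (depth 3)
78: left child of 90 (depth 5)
97: right child of 92 (depth 3)
84: right child of 78 (depth 6)
55: right child of 45 (depth 3)
28: left child of 36 (depth 4)
29: right child of 28 (depth 5)
71: right child of 61 (depth 2)
96: left child of 97 (depth 4)
49: left child of 55 (depth 4)
88: right child of 84 (depth 7)
24: left child of 28 (depth 5)
87: left child of 88 (depth 8)
52: right child of 49 (depth 5)
62: left child of 71 (depth 3)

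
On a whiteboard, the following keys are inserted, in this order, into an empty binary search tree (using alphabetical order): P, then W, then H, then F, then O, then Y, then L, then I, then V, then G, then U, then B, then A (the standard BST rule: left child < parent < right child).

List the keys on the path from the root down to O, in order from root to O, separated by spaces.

P H O

Insert P: tree is empty, so P becomes the root.
Insert W: W > P → go right. Place as right child of P.
Insert H: H < P → go left. Place as left child of P.
Insert F: F < P → go left; F < H → go left. Place as left child of H.
Insert O: O < P → go left; O > H → go right. Place as right child of H.
Insert Y: Y > P → go right; Y > W → go right. Place as right child of W.
Insert L: L < P → go left; L > H → go right; L < O → go left. Place as left child of O.
Insert I: I < P → go left; I > H → go right; I < O → go left; I < L → go left. Place as left child of L.
Insert V: V > P → go right; V < W → go left. Place as left child of W.
Insert G: G < P → go left; G < H → go left; G > F → go right. Place as right child of F.
Insert U: U > P → go right; U < W → go left; U < V → go left. Place as left child of V.
Insert B: B < P → go left; B < H → go left; B < F → go left. Place as left child of F.
Insert A: A < P → go left; A < H → go left; A < F → go left; A < B → go left. Place as left child of B.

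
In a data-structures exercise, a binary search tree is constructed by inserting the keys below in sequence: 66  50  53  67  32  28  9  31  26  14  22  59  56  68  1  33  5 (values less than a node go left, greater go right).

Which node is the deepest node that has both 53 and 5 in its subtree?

50

Insert 66: tree is empty, so 66 becomes the root.
Insert 50: 50 < 66 → go left. Place as left child of 66.
Insert 53: 53 < 66 → go left; 53 > 50 → go right. Place as right child of 50.
Insert 67: 67 > 66 → go right. Place as right child of 66.
Insert 32: 32 < 66 → go left; 32 < 50 → go left. Place as left child of 50.
Insert 28: 28 < 66 → go left; 28 < 50 → go left; 28 < 32 → go left. Place as left child of 32.
Insert 9: 9 < 66 → go left; 9 < 50 → go left; 9 < 32 → go left; 9 < 28 → go left. Place as left child of 28.
Insert 31: 31 < 66 → go left; 31 < 50 → go left; 31 < 32 → go left; 31 > 28 → go right. Place as right child of 28.
Insert 26: 26 < 66 → go left; 26 < 50 → go left; 26 < 32 → go left; 26 < 28 → go left; 26 > 9 → go right. Place as right child of 9.
Insert 14: 14 < 66 → go left; 14 < 50 → go left; 14 < 32 → go left; 14 < 28 → go left; 14 > 9 → go right; 14 < 26 → go left. Place as left child of 26.
Insert 22: 22 < 66 → go left; 22 < 50 → go left; 22 < 32 → go left; 22 < 28 → go left; 22 > 9 → go right; 22 < 26 → go left; 22 > 14 → go right. Place as right child of 14.
Insert 59: 59 < 66 → go left; 59 > 50 → go right; 59 > 53 → go right. Place as right child of 53.
Insert 56: 56 < 66 → go left; 56 > 50 → go right; 56 > 53 → go right; 56 < 59 → go left. Place as left child of 59.
Insert 68: 68 > 66 → go right; 68 > 67 → go right. Place as right child of 67.
Insert 1: 1 < 66 → go left; 1 < 50 → go left; 1 < 32 → go left; 1 < 28 → go left; 1 < 9 → go left. Place as left child of 9.
Insert 33: 33 < 66 → go left; 33 < 50 → go left; 33 > 32 → go right. Place as right child of 32.
Insert 5: 5 < 66 → go left; 5 < 50 → go left; 5 < 32 → go left; 5 < 28 → go left; 5 < 9 → go left; 5 > 1 → go right. Place as right child of 1.

Path to 53: 66 → 50 → 53
Path to 5: 66 → 50 → 32 → 28 → 9 → 1 → 5
The paths share a prefix ending at 50, then split left and right.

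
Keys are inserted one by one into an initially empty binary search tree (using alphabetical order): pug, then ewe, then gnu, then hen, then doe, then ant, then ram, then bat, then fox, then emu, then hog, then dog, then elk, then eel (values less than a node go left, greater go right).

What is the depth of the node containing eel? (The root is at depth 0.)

pug: root
ewe: left child of pug (depth 1)
gnu: right child of ewe (depth 2)
hen: right child of gnu (depth 3)
doe: left child of ewe (depth 2)
ant: left child of doe (depth 3)
ram: right child of pug (depth 1)
bat: right child of ant (depth 4)
fox: left child of gnu (depth 3)
emu: right child of doe (depth 3)
hog: right child of hen (depth 4)
dog: left child of emu (depth 4)
elk: right child of dog (depth 5)
eel: left child of elk (depth 6)

Path to eel: pug → ewe → doe → emu → dog → elk → eel, which is 6 edges.

6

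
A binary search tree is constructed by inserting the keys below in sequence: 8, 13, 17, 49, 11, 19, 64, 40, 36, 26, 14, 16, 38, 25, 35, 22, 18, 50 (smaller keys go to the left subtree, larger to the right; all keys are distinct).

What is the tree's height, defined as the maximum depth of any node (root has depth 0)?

Insert 8: tree is empty, so 8 becomes the root.
Insert 13: 13 > 8 → go right. Place as right child of 8.
Insert 17: 17 > 8 → go right; 17 > 13 → go right. Place as right child of 13.
Insert 49: 49 > 8 → go right; 49 > 13 → go right; 49 > 17 → go right. Place as right child of 17.
Insert 11: 11 > 8 → go right; 11 < 13 → go left. Place as left child of 13.
Insert 19: 19 > 8 → go right; 19 > 13 → go right; 19 > 17 → go right; 19 < 49 → go left. Place as left child of 49.
Insert 64: 64 > 8 → go right; 64 > 13 → go right; 64 > 17 → go right; 64 > 49 → go right. Place as right child of 49.
Insert 40: 40 > 8 → go right; 40 > 13 → go right; 40 > 17 → go right; 40 < 49 → go left; 40 > 19 → go right. Place as right child of 19.
Insert 36: 36 > 8 → go right; 36 > 13 → go right; 36 > 17 → go right; 36 < 49 → go left; 36 > 19 → go right; 36 < 40 → go left. Place as left child of 40.
Insert 26: 26 > 8 → go right; 26 > 13 → go right; 26 > 17 → go right; 26 < 49 → go left; 26 > 19 → go right; 26 < 40 → go left; 26 < 36 → go left. Place as left child of 36.
Insert 14: 14 > 8 → go right; 14 > 13 → go right; 14 < 17 → go left. Place as left child of 17.
Insert 16: 16 > 8 → go right; 16 > 13 → go right; 16 < 17 → go left; 16 > 14 → go right. Place as right child of 14.
Insert 38: 38 > 8 → go right; 38 > 13 → go right; 38 > 17 → go right; 38 < 49 → go left; 38 > 19 → go right; 38 < 40 → go left; 38 > 36 → go right. Place as right child of 36.
Insert 25: 25 > 8 → go right; 25 > 13 → go right; 25 > 17 → go right; 25 < 49 → go left; 25 > 19 → go right; 25 < 40 → go left; 25 < 36 → go left; 25 < 26 → go left. Place as left child of 26.
Insert 35: 35 > 8 → go right; 35 > 13 → go right; 35 > 17 → go right; 35 < 49 → go left; 35 > 19 → go right; 35 < 40 → go left; 35 < 36 → go left; 35 > 26 → go right. Place as right child of 26.
Insert 22: 22 > 8 → go right; 22 > 13 → go right; 22 > 17 → go right; 22 < 49 → go left; 22 > 19 → go right; 22 < 40 → go left; 22 < 36 → go left; 22 < 26 → go left; 22 < 25 → go left. Place as left child of 25.
Insert 18: 18 > 8 → go right; 18 > 13 → go right; 18 > 17 → go right; 18 < 49 → go left; 18 < 19 → go left. Place as left child of 19.
Insert 50: 50 > 8 → go right; 50 > 13 → go right; 50 > 17 → go right; 50 > 49 → go right; 50 < 64 → go left. Place as left child of 64.

The deepest node is 22 at depth 9.

9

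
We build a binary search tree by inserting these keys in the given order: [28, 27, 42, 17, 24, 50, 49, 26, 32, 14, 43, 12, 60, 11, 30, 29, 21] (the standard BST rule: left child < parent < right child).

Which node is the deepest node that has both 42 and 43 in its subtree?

42

28: root
27: left child of 28 (depth 1)
42: right child of 28 (depth 1)
17: left child of 27 (depth 2)
24: right child of 17 (depth 3)
50: right child of 42 (depth 2)
49: left child of 50 (depth 3)
26: right child of 24 (depth 4)
32: left child of 42 (depth 2)
14: left child of 17 (depth 3)
43: left child of 49 (depth 4)
12: left child of 14 (depth 4)
60: right child of 50 (depth 3)
11: left child of 12 (depth 5)
30: left child of 32 (depth 3)
29: left child of 30 (depth 4)
21: left child of 24 (depth 4)

Path to 42: 28 → 42
Path to 43: 28 → 42 → 50 → 49 → 43
42 lies on both paths and is an ancestor of the other node.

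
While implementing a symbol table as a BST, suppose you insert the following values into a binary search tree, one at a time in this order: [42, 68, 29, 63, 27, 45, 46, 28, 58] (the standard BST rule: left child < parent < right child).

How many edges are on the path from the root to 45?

Resulting structure (node: left, right):
  42: L=29, R=68
  68: L=63, R=–
  29: L=27, R=–
  63: L=45, R=–
  27: L=–, R=28
  45: L=–, R=46
  46: L=–, R=58
  28: L=–, R=–
  58: L=–, R=–

Path to 45: 42 → 68 → 63 → 45, which is 3 edges.

3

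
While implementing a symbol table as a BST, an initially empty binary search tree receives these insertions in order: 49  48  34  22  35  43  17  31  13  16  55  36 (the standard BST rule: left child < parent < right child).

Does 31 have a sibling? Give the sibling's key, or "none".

49: root
48: left child of 49 (depth 1)
34: left child of 48 (depth 2)
22: left child of 34 (depth 3)
35: right child of 34 (depth 3)
43: right child of 35 (depth 4)
17: left child of 22 (depth 4)
31: right child of 22 (depth 4)
13: left child of 17 (depth 5)
16: right child of 13 (depth 6)
55: right child of 49 (depth 1)
36: left child of 43 (depth 5)

31's parent is 22; the other child of 22 is 17.

17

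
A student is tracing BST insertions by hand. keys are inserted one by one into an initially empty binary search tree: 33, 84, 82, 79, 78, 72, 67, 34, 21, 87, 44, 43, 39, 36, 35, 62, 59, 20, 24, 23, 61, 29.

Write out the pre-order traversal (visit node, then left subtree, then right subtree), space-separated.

33: root
84: right child of 33 (depth 1)
82: left child of 84 (depth 2)
79: left child of 82 (depth 3)
78: left child of 79 (depth 4)
72: left child of 78 (depth 5)
67: left child of 72 (depth 6)
34: left child of 67 (depth 7)
21: left child of 33 (depth 1)
87: right child of 84 (depth 2)
44: right child of 34 (depth 8)
43: left child of 44 (depth 9)
39: left child of 43 (depth 10)
36: left child of 39 (depth 11)
35: left child of 36 (depth 12)
62: right child of 44 (depth 9)
59: left child of 62 (depth 10)
20: left child of 21 (depth 2)
24: right child of 21 (depth 2)
23: left child of 24 (depth 3)
61: right child of 59 (depth 11)
29: right child of 24 (depth 3)

33 21 20 24 23 29 84 82 79 78 72 67 34 44 43 39 36 35 62 59 61 87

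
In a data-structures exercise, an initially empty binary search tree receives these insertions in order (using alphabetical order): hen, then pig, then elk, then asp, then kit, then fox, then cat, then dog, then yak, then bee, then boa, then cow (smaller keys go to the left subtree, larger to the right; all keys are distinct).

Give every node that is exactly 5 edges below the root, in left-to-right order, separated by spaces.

boa cow

Insert hen: tree is empty, so hen becomes the root.
Insert pig: pig > hen → go right. Place as right child of hen.
Insert elk: elk < hen → go left. Place as left child of hen.
Insert asp: asp < hen → go left; asp < elk → go left. Place as left child of elk.
Insert kit: kit > hen → go right; kit < pig → go left. Place as left child of pig.
Insert fox: fox < hen → go left; fox > elk → go right. Place as right child of elk.
Insert cat: cat < hen → go left; cat < elk → go left; cat > asp → go right. Place as right child of asp.
Insert dog: dog < hen → go left; dog < elk → go left; dog > asp → go right; dog > cat → go right. Place as right child of cat.
Insert yak: yak > hen → go right; yak > pig → go right. Place as right child of pig.
Insert bee: bee < hen → go left; bee < elk → go left; bee > asp → go right; bee < cat → go left. Place as left child of cat.
Insert boa: boa < hen → go left; boa < elk → go left; boa > asp → go right; boa < cat → go left; boa > bee → go right. Place as right child of bee.
Insert cow: cow < hen → go left; cow < elk → go left; cow > asp → go right; cow > cat → go right; cow < dog → go left. Place as left child of dog.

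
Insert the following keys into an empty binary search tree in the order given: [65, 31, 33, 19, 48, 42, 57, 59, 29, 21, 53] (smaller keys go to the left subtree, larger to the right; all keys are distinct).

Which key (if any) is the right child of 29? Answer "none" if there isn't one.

none

Insert 65: tree is empty, so 65 becomes the root.
Insert 31: 31 < 65 → go left. Place as left child of 65.
Insert 33: 33 < 65 → go left; 33 > 31 → go right. Place as right child of 31.
Insert 19: 19 < 65 → go left; 19 < 31 → go left. Place as left child of 31.
Insert 48: 48 < 65 → go left; 48 > 31 → go right; 48 > 33 → go right. Place as right child of 33.
Insert 42: 42 < 65 → go left; 42 > 31 → go right; 42 > 33 → go right; 42 < 48 → go left. Place as left child of 48.
Insert 57: 57 < 65 → go left; 57 > 31 → go right; 57 > 33 → go right; 57 > 48 → go right. Place as right child of 48.
Insert 59: 59 < 65 → go left; 59 > 31 → go right; 59 > 33 → go right; 59 > 48 → go right; 59 > 57 → go right. Place as right child of 57.
Insert 29: 29 < 65 → go left; 29 < 31 → go left; 29 > 19 → go right. Place as right child of 19.
Insert 21: 21 < 65 → go left; 21 < 31 → go left; 21 > 19 → go right; 21 < 29 → go left. Place as left child of 29.
Insert 53: 53 < 65 → go left; 53 > 31 → go right; 53 > 33 → go right; 53 > 48 → go right; 53 < 57 → go left. Place as left child of 57.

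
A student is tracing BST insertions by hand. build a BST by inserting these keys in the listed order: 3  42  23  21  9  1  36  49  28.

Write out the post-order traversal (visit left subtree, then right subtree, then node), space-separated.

1 9 21 28 36 23 49 42 3

Insert 3: tree is empty, so 3 becomes the root.
Insert 42: 42 > 3 → go right. Place as right child of 3.
Insert 23: 23 > 3 → go right; 23 < 42 → go left. Place as left child of 42.
Insert 21: 21 > 3 → go right; 21 < 42 → go left; 21 < 23 → go left. Place as left child of 23.
Insert 9: 9 > 3 → go right; 9 < 42 → go left; 9 < 23 → go left; 9 < 21 → go left. Place as left child of 21.
Insert 1: 1 < 3 → go left. Place as left child of 3.
Insert 36: 36 > 3 → go right; 36 < 42 → go left; 36 > 23 → go right. Place as right child of 23.
Insert 49: 49 > 3 → go right; 49 > 42 → go right. Place as right child of 42.
Insert 28: 28 > 3 → go right; 28 < 42 → go left; 28 > 23 → go right; 28 < 36 → go left. Place as left child of 36.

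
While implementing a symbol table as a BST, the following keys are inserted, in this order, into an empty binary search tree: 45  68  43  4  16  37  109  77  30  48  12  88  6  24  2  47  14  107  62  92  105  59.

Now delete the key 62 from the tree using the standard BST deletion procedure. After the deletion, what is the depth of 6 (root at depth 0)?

45: root
68: right child of 45 (depth 1)
43: left child of 45 (depth 1)
4: left child of 43 (depth 2)
16: right child of 4 (depth 3)
37: right child of 16 (depth 4)
109: right child of 68 (depth 2)
77: left child of 109 (depth 3)
30: left child of 37 (depth 5)
48: left child of 68 (depth 2)
12: left child of 16 (depth 4)
88: right child of 77 (depth 4)
6: left child of 12 (depth 5)
24: left child of 30 (depth 6)
2: left child of 4 (depth 3)
47: left child of 48 (depth 3)
14: right child of 12 (depth 5)
107: right child of 88 (depth 5)
62: right child of 48 (depth 3)
92: left child of 107 (depth 6)
105: right child of 92 (depth 7)
59: left child of 62 (depth 4)

Delete 62 (at most one child — splice it out).
After deletion, path to 6: 45 → 43 → 4 → 16 → 12 → 6.

5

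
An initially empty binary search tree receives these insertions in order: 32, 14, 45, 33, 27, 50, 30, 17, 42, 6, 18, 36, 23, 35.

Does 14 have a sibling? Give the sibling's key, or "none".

32: root
14: left child of 32 (depth 1)
45: right child of 32 (depth 1)
33: left child of 45 (depth 2)
27: right child of 14 (depth 2)
50: right child of 45 (depth 2)
30: right child of 27 (depth 3)
17: left child of 27 (depth 3)
42: right child of 33 (depth 3)
6: left child of 14 (depth 2)
18: right child of 17 (depth 4)
36: left child of 42 (depth 4)
23: right child of 18 (depth 5)
35: left child of 36 (depth 5)

14's parent is 32; the other child of 32 is 45.

45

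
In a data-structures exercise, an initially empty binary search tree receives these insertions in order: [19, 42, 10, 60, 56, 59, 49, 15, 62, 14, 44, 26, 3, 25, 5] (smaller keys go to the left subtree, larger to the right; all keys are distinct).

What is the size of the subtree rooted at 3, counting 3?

19: root
42: right child of 19 (depth 1)
10: left child of 19 (depth 1)
60: right child of 42 (depth 2)
56: left child of 60 (depth 3)
59: right child of 56 (depth 4)
49: left child of 56 (depth 4)
15: right child of 10 (depth 2)
62: right child of 60 (depth 3)
14: left child of 15 (depth 3)
44: left child of 49 (depth 5)
26: left child of 42 (depth 2)
3: left child of 10 (depth 2)
25: left child of 26 (depth 3)
5: right child of 3 (depth 3)

Subtree rooted at 3 contains: 3, 5 — 2 nodes.

2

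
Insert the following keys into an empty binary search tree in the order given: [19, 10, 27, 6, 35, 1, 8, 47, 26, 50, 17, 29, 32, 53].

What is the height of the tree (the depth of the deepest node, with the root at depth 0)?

19: root
10: left child of 19 (depth 1)
27: right child of 19 (depth 1)
6: left child of 10 (depth 2)
35: right child of 27 (depth 2)
1: left child of 6 (depth 3)
8: right child of 6 (depth 3)
47: right child of 35 (depth 3)
26: left child of 27 (depth 2)
50: right child of 47 (depth 4)
17: right child of 10 (depth 2)
29: left child of 35 (depth 3)
32: right child of 29 (depth 4)
53: right child of 50 (depth 5)

The deepest node is 53 at depth 5.

5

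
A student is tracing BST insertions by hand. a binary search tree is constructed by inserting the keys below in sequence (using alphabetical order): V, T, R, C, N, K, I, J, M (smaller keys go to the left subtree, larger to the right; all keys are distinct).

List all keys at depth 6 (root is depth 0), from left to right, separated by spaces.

V: root
T: left child of V (depth 1)
R: left child of T (depth 2)
C: left child of R (depth 3)
N: right child of C (depth 4)
K: left child of N (depth 5)
I: left child of K (depth 6)
J: right child of I (depth 7)
M: right child of K (depth 6)

I M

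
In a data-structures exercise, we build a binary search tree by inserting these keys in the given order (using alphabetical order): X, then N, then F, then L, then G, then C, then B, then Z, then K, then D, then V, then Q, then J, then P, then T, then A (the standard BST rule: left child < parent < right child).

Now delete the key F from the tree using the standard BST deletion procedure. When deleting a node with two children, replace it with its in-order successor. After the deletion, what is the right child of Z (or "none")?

Resulting structure (node: left, right):
  X: L=N, R=Z
  N: L=F, R=V
  F: L=C, R=L
  L: L=G, R=–
  G: L=–, R=K
  C: L=B, R=D
  B: L=A, R=–
  Z: L=–, R=–
  K: L=J, R=–
  D: L=–, R=–
  V: L=Q, R=–
  Q: L=P, R=T
  J: L=–, R=–
  P: L=–, R=–
  T: L=–, R=–
  A: L=–, R=–

Delete F (two children — replace with in-order successor).
After deletion, Z's right child: none.

none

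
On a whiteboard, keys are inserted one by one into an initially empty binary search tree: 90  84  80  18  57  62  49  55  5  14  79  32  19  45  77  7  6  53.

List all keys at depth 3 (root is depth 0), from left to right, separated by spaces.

Insert 90: tree is empty, so 90 becomes the root.
Insert 84: 84 < 90 → go left. Place as left child of 90.
Insert 80: 80 < 90 → go left; 80 < 84 → go left. Place as left child of 84.
Insert 18: 18 < 90 → go left; 18 < 84 → go left; 18 < 80 → go left. Place as left child of 80.
Insert 57: 57 < 90 → go left; 57 < 84 → go left; 57 < 80 → go left; 57 > 18 → go right. Place as right child of 18.
Insert 62: 62 < 90 → go left; 62 < 84 → go left; 62 < 80 → go left; 62 > 18 → go right; 62 > 57 → go right. Place as right child of 57.
Insert 49: 49 < 90 → go left; 49 < 84 → go left; 49 < 80 → go left; 49 > 18 → go right; 49 < 57 → go left. Place as left child of 57.
Insert 55: 55 < 90 → go left; 55 < 84 → go left; 55 < 80 → go left; 55 > 18 → go right; 55 < 57 → go left; 55 > 49 → go right. Place as right child of 49.
Insert 5: 5 < 90 → go left; 5 < 84 → go left; 5 < 80 → go left; 5 < 18 → go left. Place as left child of 18.
Insert 14: 14 < 90 → go left; 14 < 84 → go left; 14 < 80 → go left; 14 < 18 → go left; 14 > 5 → go right. Place as right child of 5.
Insert 79: 79 < 90 → go left; 79 < 84 → go left; 79 < 80 → go left; 79 > 18 → go right; 79 > 57 → go right; 79 > 62 → go right. Place as right child of 62.
Insert 32: 32 < 90 → go left; 32 < 84 → go left; 32 < 80 → go left; 32 > 18 → go right; 32 < 57 → go left; 32 < 49 → go left. Place as left child of 49.
Insert 19: 19 < 90 → go left; 19 < 84 → go left; 19 < 80 → go left; 19 > 18 → go right; 19 < 57 → go left; 19 < 49 → go left; 19 < 32 → go left. Place as left child of 32.
Insert 45: 45 < 90 → go left; 45 < 84 → go left; 45 < 80 → go left; 45 > 18 → go right; 45 < 57 → go left; 45 < 49 → go left; 45 > 32 → go right. Place as right child of 32.
Insert 77: 77 < 90 → go left; 77 < 84 → go left; 77 < 80 → go left; 77 > 18 → go right; 77 > 57 → go right; 77 > 62 → go right; 77 < 79 → go left. Place as left child of 79.
Insert 7: 7 < 90 → go left; 7 < 84 → go left; 7 < 80 → go left; 7 < 18 → go left; 7 > 5 → go right; 7 < 14 → go left. Place as left child of 14.
Insert 6: 6 < 90 → go left; 6 < 84 → go left; 6 < 80 → go left; 6 < 18 → go left; 6 > 5 → go right; 6 < 14 → go left; 6 < 7 → go left. Place as left child of 7.
Insert 53: 53 < 90 → go left; 53 < 84 → go left; 53 < 80 → go left; 53 > 18 → go right; 53 < 57 → go left; 53 > 49 → go right; 53 < 55 → go left. Place as left child of 55.

18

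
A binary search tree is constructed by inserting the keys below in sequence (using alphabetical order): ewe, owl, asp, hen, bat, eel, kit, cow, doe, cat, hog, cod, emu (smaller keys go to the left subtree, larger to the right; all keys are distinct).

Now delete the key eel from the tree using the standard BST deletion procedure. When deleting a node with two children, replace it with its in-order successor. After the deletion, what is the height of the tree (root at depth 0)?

Resulting structure (node: left, right):
  ewe: L=asp, R=owl
  owl: L=hen, R=–
  asp: L=–, R=bat
  hen: L=–, R=kit
  bat: L=–, R=eel
  eel: L=cow, R=emu
  kit: L=hog, R=–
  cow: L=cat, R=doe
  doe: L=–, R=–
  cat: L=–, R=cod
  hog: L=–, R=–
  cod: L=–, R=–
  emu: L=–, R=–

Delete eel (two children — replace with in-order successor).
After deletion, deepest node is cod at depth 6.

6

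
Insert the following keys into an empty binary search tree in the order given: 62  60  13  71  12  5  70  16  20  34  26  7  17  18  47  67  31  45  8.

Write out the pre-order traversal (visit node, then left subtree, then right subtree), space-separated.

Insert 62: tree is empty, so 62 becomes the root.
Insert 60: 60 < 62 → go left. Place as left child of 62.
Insert 13: 13 < 62 → go left; 13 < 60 → go left. Place as left child of 60.
Insert 71: 71 > 62 → go right. Place as right child of 62.
Insert 12: 12 < 62 → go left; 12 < 60 → go left; 12 < 13 → go left. Place as left child of 13.
Insert 5: 5 < 62 → go left; 5 < 60 → go left; 5 < 13 → go left; 5 < 12 → go left. Place as left child of 12.
Insert 70: 70 > 62 → go right; 70 < 71 → go left. Place as left child of 71.
Insert 16: 16 < 62 → go left; 16 < 60 → go left; 16 > 13 → go right. Place as right child of 13.
Insert 20: 20 < 62 → go left; 20 < 60 → go left; 20 > 13 → go right; 20 > 16 → go right. Place as right child of 16.
Insert 34: 34 < 62 → go left; 34 < 60 → go left; 34 > 13 → go right; 34 > 16 → go right; 34 > 20 → go right. Place as right child of 20.
Insert 26: 26 < 62 → go left; 26 < 60 → go left; 26 > 13 → go right; 26 > 16 → go right; 26 > 20 → go right; 26 < 34 → go left. Place as left child of 34.
Insert 7: 7 < 62 → go left; 7 < 60 → go left; 7 < 13 → go left; 7 < 12 → go left; 7 > 5 → go right. Place as right child of 5.
Insert 17: 17 < 62 → go left; 17 < 60 → go left; 17 > 13 → go right; 17 > 16 → go right; 17 < 20 → go left. Place as left child of 20.
Insert 18: 18 < 62 → go left; 18 < 60 → go left; 18 > 13 → go right; 18 > 16 → go right; 18 < 20 → go left; 18 > 17 → go right. Place as right child of 17.
Insert 47: 47 < 62 → go left; 47 < 60 → go left; 47 > 13 → go right; 47 > 16 → go right; 47 > 20 → go right; 47 > 34 → go right. Place as right child of 34.
Insert 67: 67 > 62 → go right; 67 < 71 → go left; 67 < 70 → go left. Place as left child of 70.
Insert 31: 31 < 62 → go left; 31 < 60 → go left; 31 > 13 → go right; 31 > 16 → go right; 31 > 20 → go right; 31 < 34 → go left; 31 > 26 → go right. Place as right child of 26.
Insert 45: 45 < 62 → go left; 45 < 60 → go left; 45 > 13 → go right; 45 > 16 → go right; 45 > 20 → go right; 45 > 34 → go right; 45 < 47 → go left. Place as left child of 47.
Insert 8: 8 < 62 → go left; 8 < 60 → go left; 8 < 13 → go left; 8 < 12 → go left; 8 > 5 → go right; 8 > 7 → go right. Place as right child of 7.

62 60 13 12 5 7 8 16 20 17 18 34 26 31 47 45 71 70 67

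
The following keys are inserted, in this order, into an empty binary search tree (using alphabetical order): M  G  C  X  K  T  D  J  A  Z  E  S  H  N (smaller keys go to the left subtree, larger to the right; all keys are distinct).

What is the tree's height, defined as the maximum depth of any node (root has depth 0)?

Resulting structure (node: left, right):
  M: L=G, R=X
  G: L=C, R=K
  C: L=A, R=D
  X: L=T, R=Z
  K: L=J, R=–
  T: L=S, R=–
  D: L=–, R=E
  J: L=H, R=–
  A: L=–, R=–
  Z: L=–, R=–
  E: L=–, R=–
  S: L=N, R=–
  H: L=–, R=–
  N: L=–, R=–

The deepest node is E at depth 4.

4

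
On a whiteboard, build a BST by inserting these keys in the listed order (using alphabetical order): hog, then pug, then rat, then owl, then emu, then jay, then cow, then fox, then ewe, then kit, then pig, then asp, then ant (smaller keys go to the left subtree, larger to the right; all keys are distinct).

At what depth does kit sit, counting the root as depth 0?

4

hog: root
pug: right child of hog (depth 1)
rat: right child of pug (depth 2)
owl: left child of pug (depth 2)
emu: left child of hog (depth 1)
jay: left child of owl (depth 3)
cow: left child of emu (depth 2)
fox: right child of emu (depth 2)
ewe: left child of fox (depth 3)
kit: right child of jay (depth 4)
pig: right child of owl (depth 3)
asp: left child of cow (depth 3)
ant: left child of asp (depth 4)

Path to kit: hog → pug → owl → jay → kit, which is 4 edges.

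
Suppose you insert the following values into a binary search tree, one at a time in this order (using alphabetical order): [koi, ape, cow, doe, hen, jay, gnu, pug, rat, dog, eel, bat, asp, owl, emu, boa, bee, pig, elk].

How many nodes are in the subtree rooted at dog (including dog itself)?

koi: root
ape: left child of koi (depth 1)
cow: right child of ape (depth 2)
doe: right child of cow (depth 3)
hen: right child of doe (depth 4)
jay: right child of hen (depth 5)
gnu: left child of hen (depth 5)
pug: right child of koi (depth 1)
rat: right child of pug (depth 2)
dog: left child of gnu (depth 6)
eel: right child of dog (depth 7)
bat: left child of cow (depth 3)
asp: left child of bat (depth 4)
owl: left child of pug (depth 2)
emu: right child of eel (depth 8)
boa: right child of bat (depth 4)
bee: left child of boa (depth 5)
pig: right child of owl (depth 3)
elk: left child of emu (depth 9)

Subtree rooted at dog contains: dog, eel, emu, elk — 4 nodes.

4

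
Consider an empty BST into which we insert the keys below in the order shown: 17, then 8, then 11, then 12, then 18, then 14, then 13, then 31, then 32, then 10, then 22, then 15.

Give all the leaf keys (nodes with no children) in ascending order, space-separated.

10 13 15 22 32

Insert 17: tree is empty, so 17 becomes the root.
Insert 8: 8 < 17 → go left. Place as left child of 17.
Insert 11: 11 < 17 → go left; 11 > 8 → go right. Place as right child of 8.
Insert 12: 12 < 17 → go left; 12 > 8 → go right; 12 > 11 → go right. Place as right child of 11.
Insert 18: 18 > 17 → go right. Place as right child of 17.
Insert 14: 14 < 17 → go left; 14 > 8 → go right; 14 > 11 → go right; 14 > 12 → go right. Place as right child of 12.
Insert 13: 13 < 17 → go left; 13 > 8 → go right; 13 > 11 → go right; 13 > 12 → go right; 13 < 14 → go left. Place as left child of 14.
Insert 31: 31 > 17 → go right; 31 > 18 → go right. Place as right child of 18.
Insert 32: 32 > 17 → go right; 32 > 18 → go right; 32 > 31 → go right. Place as right child of 31.
Insert 10: 10 < 17 → go left; 10 > 8 → go right; 10 < 11 → go left. Place as left child of 11.
Insert 22: 22 > 17 → go right; 22 > 18 → go right; 22 < 31 → go left. Place as left child of 31.
Insert 15: 15 < 17 → go left; 15 > 8 → go right; 15 > 11 → go right; 15 > 12 → go right; 15 > 14 → go right. Place as right child of 14.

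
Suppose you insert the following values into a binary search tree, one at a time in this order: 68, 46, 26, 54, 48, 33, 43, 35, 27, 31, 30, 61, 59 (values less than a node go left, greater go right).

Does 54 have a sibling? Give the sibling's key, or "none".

68: root
46: left child of 68 (depth 1)
26: left child of 46 (depth 2)
54: right child of 46 (depth 2)
48: left child of 54 (depth 3)
33: right child of 26 (depth 3)
43: right child of 33 (depth 4)
35: left child of 43 (depth 5)
27: left child of 33 (depth 4)
31: right child of 27 (depth 5)
30: left child of 31 (depth 6)
61: right child of 54 (depth 3)
59: left child of 61 (depth 4)

54's parent is 46; the other child of 46 is 26.

26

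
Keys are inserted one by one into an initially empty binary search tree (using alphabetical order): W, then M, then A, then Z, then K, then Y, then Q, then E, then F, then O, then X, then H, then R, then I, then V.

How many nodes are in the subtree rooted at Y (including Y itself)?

Insert W: tree is empty, so W becomes the root.
Insert M: M < W → go left. Place as left child of W.
Insert A: A < W → go left; A < M → go left. Place as left child of M.
Insert Z: Z > W → go right. Place as right child of W.
Insert K: K < W → go left; K < M → go left; K > A → go right. Place as right child of A.
Insert Y: Y > W → go right; Y < Z → go left. Place as left child of Z.
Insert Q: Q < W → go left; Q > M → go right. Place as right child of M.
Insert E: E < W → go left; E < M → go left; E > A → go right; E < K → go left. Place as left child of K.
Insert F: F < W → go left; F < M → go left; F > A → go right; F < K → go left; F > E → go right. Place as right child of E.
Insert O: O < W → go left; O > M → go right; O < Q → go left. Place as left child of Q.
Insert X: X > W → go right; X < Z → go left; X < Y → go left. Place as left child of Y.
Insert H: H < W → go left; H < M → go left; H > A → go right; H < K → go left; H > E → go right; H > F → go right. Place as right child of F.
Insert R: R < W → go left; R > M → go right; R > Q → go right. Place as right child of Q.
Insert I: I < W → go left; I < M → go left; I > A → go right; I < K → go left; I > E → go right; I > F → go right; I > H → go right. Place as right child of H.
Insert V: V < W → go left; V > M → go right; V > Q → go right; V > R → go right. Place as right child of R.

Subtree rooted at Y contains: Y, X — 2 nodes.

2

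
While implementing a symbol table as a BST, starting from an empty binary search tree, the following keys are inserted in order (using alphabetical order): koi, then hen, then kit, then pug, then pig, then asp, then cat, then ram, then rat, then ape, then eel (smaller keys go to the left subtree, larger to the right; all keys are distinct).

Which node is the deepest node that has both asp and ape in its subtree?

Insert koi: tree is empty, so koi becomes the root.
Insert hen: hen < koi → go left. Place as left child of koi.
Insert kit: kit < koi → go left; kit > hen → go right. Place as right child of hen.
Insert pug: pug > koi → go right. Place as right child of koi.
Insert pig: pig > koi → go right; pig < pug → go left. Place as left child of pug.
Insert asp: asp < koi → go left; asp < hen → go left. Place as left child of hen.
Insert cat: cat < koi → go left; cat < hen → go left; cat > asp → go right. Place as right child of asp.
Insert ram: ram > koi → go right; ram > pug → go right. Place as right child of pug.
Insert rat: rat > koi → go right; rat > pug → go right; rat > ram → go right. Place as right child of ram.
Insert ape: ape < koi → go left; ape < hen → go left; ape < asp → go left. Place as left child of asp.
Insert eel: eel < koi → go left; eel < hen → go left; eel > asp → go right; eel > cat → go right. Place as right child of cat.

Path to asp: koi → hen → asp
Path to ape: koi → hen → asp → ape
asp lies on both paths and is an ancestor of the other node.

asp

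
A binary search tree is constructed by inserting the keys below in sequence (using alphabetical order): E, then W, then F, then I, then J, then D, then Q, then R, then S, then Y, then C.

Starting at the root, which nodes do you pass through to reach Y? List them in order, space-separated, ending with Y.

Insert E: tree is empty, so E becomes the root.
Insert W: W > E → go right. Place as right child of E.
Insert F: F > E → go right; F < W → go left. Place as left child of W.
Insert I: I > E → go right; I < W → go left; I > F → go right. Place as right child of F.
Insert J: J > E → go right; J < W → go left; J > F → go right; J > I → go right. Place as right child of I.
Insert D: D < E → go left. Place as left child of E.
Insert Q: Q > E → go right; Q < W → go left; Q > F → go right; Q > I → go right; Q > J → go right. Place as right child of J.
Insert R: R > E → go right; R < W → go left; R > F → go right; R > I → go right; R > J → go right; R > Q → go right. Place as right child of Q.
Insert S: S > E → go right; S < W → go left; S > F → go right; S > I → go right; S > J → go right; S > Q → go right; S > R → go right. Place as right child of R.
Insert Y: Y > E → go right; Y > W → go right. Place as right child of W.
Insert C: C < E → go left; C < D → go left. Place as left child of D.

E W Y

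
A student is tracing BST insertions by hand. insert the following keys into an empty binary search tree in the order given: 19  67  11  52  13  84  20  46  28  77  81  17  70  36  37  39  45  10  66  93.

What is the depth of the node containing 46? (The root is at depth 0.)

4

Insert 19: tree is empty, so 19 becomes the root.
Insert 67: 67 > 19 → go right. Place as right child of 19.
Insert 11: 11 < 19 → go left. Place as left child of 19.
Insert 52: 52 > 19 → go right; 52 < 67 → go left. Place as left child of 67.
Insert 13: 13 < 19 → go left; 13 > 11 → go right. Place as right child of 11.
Insert 84: 84 > 19 → go right; 84 > 67 → go right. Place as right child of 67.
Insert 20: 20 > 19 → go right; 20 < 67 → go left; 20 < 52 → go left. Place as left child of 52.
Insert 46: 46 > 19 → go right; 46 < 67 → go left; 46 < 52 → go left; 46 > 20 → go right. Place as right child of 20.
Insert 28: 28 > 19 → go right; 28 < 67 → go left; 28 < 52 → go left; 28 > 20 → go right; 28 < 46 → go left. Place as left child of 46.
Insert 77: 77 > 19 → go right; 77 > 67 → go right; 77 < 84 → go left. Place as left child of 84.
Insert 81: 81 > 19 → go right; 81 > 67 → go right; 81 < 84 → go left; 81 > 77 → go right. Place as right child of 77.
Insert 17: 17 < 19 → go left; 17 > 11 → go right; 17 > 13 → go right. Place as right child of 13.
Insert 70: 70 > 19 → go right; 70 > 67 → go right; 70 < 84 → go left; 70 < 77 → go left. Place as left child of 77.
Insert 36: 36 > 19 → go right; 36 < 67 → go left; 36 < 52 → go left; 36 > 20 → go right; 36 < 46 → go left; 36 > 28 → go right. Place as right child of 28.
Insert 37: 37 > 19 → go right; 37 < 67 → go left; 37 < 52 → go left; 37 > 20 → go right; 37 < 46 → go left; 37 > 28 → go right; 37 > 36 → go right. Place as right child of 36.
Insert 39: 39 > 19 → go right; 39 < 67 → go left; 39 < 52 → go left; 39 > 20 → go right; 39 < 46 → go left; 39 > 28 → go right; 39 > 36 → go right; 39 > 37 → go right. Place as right child of 37.
Insert 45: 45 > 19 → go right; 45 < 67 → go left; 45 < 52 → go left; 45 > 20 → go right; 45 < 46 → go left; 45 > 28 → go right; 45 > 36 → go right; 45 > 37 → go right; 45 > 39 → go right. Place as right child of 39.
Insert 10: 10 < 19 → go left; 10 < 11 → go left. Place as left child of 11.
Insert 66: 66 > 19 → go right; 66 < 67 → go left; 66 > 52 → go right. Place as right child of 52.
Insert 93: 93 > 19 → go right; 93 > 67 → go right; 93 > 84 → go right. Place as right child of 84.

Path to 46: 19 → 67 → 52 → 20 → 46, which is 4 edges.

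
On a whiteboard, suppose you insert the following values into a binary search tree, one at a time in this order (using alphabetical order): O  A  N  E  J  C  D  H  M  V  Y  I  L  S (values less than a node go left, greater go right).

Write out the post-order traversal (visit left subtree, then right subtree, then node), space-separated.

O: root
A: left child of O (depth 1)
N: right child of A (depth 2)
E: left child of N (depth 3)
J: right child of E (depth 4)
C: left child of E (depth 4)
D: right child of C (depth 5)
H: left child of J (depth 5)
M: right child of J (depth 5)
V: right child of O (depth 1)
Y: right child of V (depth 2)
I: right child of H (depth 6)
L: left child of M (depth 6)
S: left child of V (depth 2)

D C I H L M J E N A S Y V O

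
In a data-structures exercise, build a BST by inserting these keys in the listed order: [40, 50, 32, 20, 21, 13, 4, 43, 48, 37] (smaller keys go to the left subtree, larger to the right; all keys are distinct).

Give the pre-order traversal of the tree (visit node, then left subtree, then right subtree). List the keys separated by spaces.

Insert 40: tree is empty, so 40 becomes the root.
Insert 50: 50 > 40 → go right. Place as right child of 40.
Insert 32: 32 < 40 → go left. Place as left child of 40.
Insert 20: 20 < 40 → go left; 20 < 32 → go left. Place as left child of 32.
Insert 21: 21 < 40 → go left; 21 < 32 → go left; 21 > 20 → go right. Place as right child of 20.
Insert 13: 13 < 40 → go left; 13 < 32 → go left; 13 < 20 → go left. Place as left child of 20.
Insert 4: 4 < 40 → go left; 4 < 32 → go left; 4 < 20 → go left; 4 < 13 → go left. Place as left child of 13.
Insert 43: 43 > 40 → go right; 43 < 50 → go left. Place as left child of 50.
Insert 48: 48 > 40 → go right; 48 < 50 → go left; 48 > 43 → go right. Place as right child of 43.
Insert 37: 37 < 40 → go left; 37 > 32 → go right. Place as right child of 32.

40 32 20 13 4 21 37 50 43 48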